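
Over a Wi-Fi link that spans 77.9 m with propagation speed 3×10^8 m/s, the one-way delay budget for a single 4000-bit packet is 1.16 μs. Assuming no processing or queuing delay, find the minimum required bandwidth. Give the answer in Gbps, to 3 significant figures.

Propagation delay = 77.9 / 300000000 = 0.259667 μs.
Transmission budget = 1.16 − 0.259667 = 0.900333 μs.
R ≥ L / t_tx = 4000 bits / 9.00333e-07 s = 4.44 Gbps.

4.44 Gbps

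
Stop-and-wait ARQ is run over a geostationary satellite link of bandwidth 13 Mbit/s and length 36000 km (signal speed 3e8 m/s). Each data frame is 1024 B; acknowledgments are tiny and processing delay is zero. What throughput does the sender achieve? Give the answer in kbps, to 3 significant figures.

34.0 kbps

t_tx = L/R = 8192/13000000 = 0.000630154 s.
t_prop = 36000000/300000000 = 0.12 s; RTT = 0.24 s.
Cycle = t_tx + RTT = 0.24063 s.
Throughput = L / cycle = 8192 / 0.24063 = 34.0 kbps.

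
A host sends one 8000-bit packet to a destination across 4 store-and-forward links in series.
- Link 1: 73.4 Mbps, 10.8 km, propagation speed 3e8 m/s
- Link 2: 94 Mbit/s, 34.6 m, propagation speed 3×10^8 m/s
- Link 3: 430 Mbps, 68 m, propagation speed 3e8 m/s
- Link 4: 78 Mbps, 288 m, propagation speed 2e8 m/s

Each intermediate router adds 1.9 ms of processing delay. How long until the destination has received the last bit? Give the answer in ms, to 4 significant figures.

Transmission delays (L/R per hop): 0.108992, 0.0851064, 0.0186047, 0.102564 ms; sum = 0.315267 ms.
Propagation delays (d/s per hop): 0.036, 0.000115333, 0.000226667, 0.00144 ms; sum = 0.037782 ms.
Processing at 3 router(s): 3 × 1.9 ms = 5.7 ms.
End-to-end = 6.053 ms.

6.053 ms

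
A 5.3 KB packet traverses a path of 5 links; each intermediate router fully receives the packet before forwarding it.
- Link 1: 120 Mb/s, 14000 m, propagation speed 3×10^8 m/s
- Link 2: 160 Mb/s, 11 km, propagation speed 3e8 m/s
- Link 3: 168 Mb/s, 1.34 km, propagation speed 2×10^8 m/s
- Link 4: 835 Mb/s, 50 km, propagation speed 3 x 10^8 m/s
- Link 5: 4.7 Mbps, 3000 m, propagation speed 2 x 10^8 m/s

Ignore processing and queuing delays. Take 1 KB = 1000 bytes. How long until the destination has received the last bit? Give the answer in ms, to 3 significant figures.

L = 42400 bits.
Transmission delays (L/R per hop): 0.353333, 0.265, 0.252381, 0.0507784, 9.02128 ms; sum = 9.94277 ms.
Propagation delays (d/s per hop): 0.0466667, 0.0366667, 0.0067, 0.166667, 0.015 ms; sum = 0.2717 ms.
End-to-end = 10.2 ms.

10.2 ms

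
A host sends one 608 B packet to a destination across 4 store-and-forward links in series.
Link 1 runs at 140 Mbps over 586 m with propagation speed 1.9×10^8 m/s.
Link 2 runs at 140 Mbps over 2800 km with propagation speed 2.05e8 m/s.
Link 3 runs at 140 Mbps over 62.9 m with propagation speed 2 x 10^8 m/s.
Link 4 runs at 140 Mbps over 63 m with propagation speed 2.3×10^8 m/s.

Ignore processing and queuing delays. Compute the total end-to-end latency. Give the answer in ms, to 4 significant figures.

13.80 ms

L = 608 × 8 = 4864 bits.
Transmission delay per hop = L/R = 4864/140000000 = 0.0347429 ms; 4 hops → 0.138971 ms.
Propagation delays (d/s per hop): 0.00308421, 13.6585, 0.0003145, 0.000273913 ms; sum = 13.6622 ms.
End-to-end = 13.80 ms.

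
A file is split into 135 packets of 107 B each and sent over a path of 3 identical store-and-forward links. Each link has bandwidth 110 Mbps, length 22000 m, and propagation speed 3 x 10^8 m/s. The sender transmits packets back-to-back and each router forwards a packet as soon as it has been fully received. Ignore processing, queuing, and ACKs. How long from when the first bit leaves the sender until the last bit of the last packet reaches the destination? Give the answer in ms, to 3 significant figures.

1.29 ms

Per-hop transmission t_tx = L/R = 856/110000000 = 0.00778182 ms.
Per-hop propagation t_prop = 22000/300000000 = 0.0733333 ms.
Pipeline fill: first packet needs 3·t_tx to clear all hops; remaining 134 packets each add one t_tx.
Total = (3+135-1)·t_tx + 3·t_prop = 137·0.00778182 + 3·0.0733333 = 1.29 ms.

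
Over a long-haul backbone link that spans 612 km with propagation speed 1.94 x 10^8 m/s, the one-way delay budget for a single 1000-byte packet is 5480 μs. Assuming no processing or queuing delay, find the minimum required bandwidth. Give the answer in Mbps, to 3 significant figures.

3.44 Mbps

L = 8000 bits.
Propagation delay = 612000 / 194000000 = 3154.64 μs.
Transmission budget = 5480 − 3154.64 = 2325.36 μs.
R ≥ L / t_tx = 8000 bits / 0.00232536 s = 3.44 Mbps.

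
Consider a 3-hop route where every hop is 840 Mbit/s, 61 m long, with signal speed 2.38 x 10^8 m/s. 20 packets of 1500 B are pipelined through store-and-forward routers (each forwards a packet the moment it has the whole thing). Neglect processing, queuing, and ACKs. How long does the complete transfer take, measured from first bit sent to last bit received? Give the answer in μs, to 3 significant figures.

Per-hop transmission t_tx = L/R = 12000/840000000 = 14.2857 μs.
Per-hop propagation t_prop = 61/238000000 = 0.256303 μs.
Pipeline fill: first packet needs 3·t_tx to clear all hops; remaining 19 packets each add one t_tx.
Total = (3+20-1)·t_tx + 3·t_prop = 22·14.2857 + 3·0.256303 = 315 μs.

315 μs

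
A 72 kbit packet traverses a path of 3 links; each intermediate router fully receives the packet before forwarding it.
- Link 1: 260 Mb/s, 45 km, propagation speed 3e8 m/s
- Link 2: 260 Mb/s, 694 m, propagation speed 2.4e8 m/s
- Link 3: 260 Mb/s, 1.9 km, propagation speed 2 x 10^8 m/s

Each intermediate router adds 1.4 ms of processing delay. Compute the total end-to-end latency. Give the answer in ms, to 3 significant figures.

3.79 ms

L = 72000 bits.
Transmission delay per hop = L/R = 72000/260000000 = 0.276923 ms; 3 hops → 0.830769 ms.
Propagation delays (d/s per hop): 0.15, 0.00289167, 0.0095 ms; sum = 0.162392 ms.
Processing at 2 router(s): 2 × 1.4 ms = 2.8 ms.
End-to-end = 3.79 ms.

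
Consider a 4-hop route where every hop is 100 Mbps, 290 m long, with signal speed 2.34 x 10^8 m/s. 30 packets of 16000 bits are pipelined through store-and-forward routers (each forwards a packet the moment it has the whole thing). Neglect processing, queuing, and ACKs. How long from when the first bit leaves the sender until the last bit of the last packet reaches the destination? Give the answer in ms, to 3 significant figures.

5.28 ms

Per-hop transmission t_tx = L/R = 16000/100000000 = 0.16 ms.
Per-hop propagation t_prop = 290/234000000 = 0.00123932 ms.
Pipeline fill: first packet needs 4·t_tx to clear all hops; remaining 29 packets each add one t_tx.
Total = (4+30-1)·t_tx + 4·t_prop = 33·0.16 + 4·0.00123932 = 5.28 ms.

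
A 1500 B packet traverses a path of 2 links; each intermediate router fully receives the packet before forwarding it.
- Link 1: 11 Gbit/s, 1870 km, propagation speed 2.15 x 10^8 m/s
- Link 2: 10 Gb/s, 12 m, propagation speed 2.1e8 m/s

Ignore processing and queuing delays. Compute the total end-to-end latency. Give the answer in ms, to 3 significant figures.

8.70 ms

L = 1500 × 8 = 12000 bits.
Transmission delays (L/R per hop): 0.00109091, 0.0012 ms; sum = 0.00229091 ms.
Propagation delays (d/s per hop): 8.69767, 5.71429e-05 ms; sum = 8.69773 ms.
End-to-end = 8.70 ms.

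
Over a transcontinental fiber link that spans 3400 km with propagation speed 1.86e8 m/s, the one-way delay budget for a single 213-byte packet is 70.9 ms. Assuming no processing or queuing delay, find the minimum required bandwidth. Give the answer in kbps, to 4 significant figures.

32.38 kbps

L = 1704 bits.
Propagation delay = 3400000 / 186000000 = 18.2796 ms.
Transmission budget = 70.9 − 18.2796 = 52.6204 ms.
R ≥ L / t_tx = 1704 bits / 0.0526204 s = 32.38 kbps.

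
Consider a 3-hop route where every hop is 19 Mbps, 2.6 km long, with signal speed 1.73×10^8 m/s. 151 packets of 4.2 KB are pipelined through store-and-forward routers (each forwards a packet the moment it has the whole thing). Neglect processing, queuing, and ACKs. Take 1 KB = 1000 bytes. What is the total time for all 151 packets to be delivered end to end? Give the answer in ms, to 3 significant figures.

Per-hop transmission t_tx = L/R = 33600/19000000 = 1.76842 ms.
Per-hop propagation t_prop = 2600/173000000 = 0.0150289 ms.
Pipeline fill: first packet needs 3·t_tx to clear all hops; remaining 150 packets each add one t_tx.
Total = (3+151-1)·t_tx + 3·t_prop = 153·1.76842 + 3·0.0150289 = 271 ms.

271 ms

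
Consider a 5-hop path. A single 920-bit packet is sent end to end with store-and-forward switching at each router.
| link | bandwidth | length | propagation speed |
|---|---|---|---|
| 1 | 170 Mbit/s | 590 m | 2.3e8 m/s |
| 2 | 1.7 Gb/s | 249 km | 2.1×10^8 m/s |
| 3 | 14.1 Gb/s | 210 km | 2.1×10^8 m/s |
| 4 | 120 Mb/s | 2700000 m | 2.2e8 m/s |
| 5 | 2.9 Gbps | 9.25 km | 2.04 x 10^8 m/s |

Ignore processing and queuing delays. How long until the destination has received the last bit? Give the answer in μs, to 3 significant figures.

Transmission delays (L/R per hop): 5.41176, 0.541176, 0.0652482, 7.66667, 0.317241 μs; sum = 14.0021 μs.
Propagation delays (d/s per hop): 2.56522, 1185.71, 1000, 12272.7, 45.3431 μs; sum = 14506.3 μs.
End-to-end = 14500 μs.

14500 μs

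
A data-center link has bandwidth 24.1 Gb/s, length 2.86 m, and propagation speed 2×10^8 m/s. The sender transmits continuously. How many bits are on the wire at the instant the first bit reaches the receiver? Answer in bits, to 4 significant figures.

344.6 bits

Propagation delay = 2.86 / 200000000 = 1.43e-08 s.
BDP = R × t_prop = 24100000000 × 1.43e-08 = 344.63 bits.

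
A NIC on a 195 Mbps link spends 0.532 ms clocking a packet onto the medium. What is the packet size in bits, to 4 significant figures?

L = R × t_tx = 195000000 b/s × 0.000532 s = 103740 bits.

103700 bits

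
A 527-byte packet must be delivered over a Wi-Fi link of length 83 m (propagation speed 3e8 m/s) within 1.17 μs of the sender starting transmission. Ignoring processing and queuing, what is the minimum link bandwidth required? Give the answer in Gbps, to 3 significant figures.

L = 4216 bits.
Propagation delay = 83 / 300000000 = 0.276667 μs.
Transmission budget = 1.17 − 0.276667 = 0.893333 μs.
R ≥ L / t_tx = 4216 bits / 8.93333e-07 s = 4.72 Gbps.

4.72 Gbps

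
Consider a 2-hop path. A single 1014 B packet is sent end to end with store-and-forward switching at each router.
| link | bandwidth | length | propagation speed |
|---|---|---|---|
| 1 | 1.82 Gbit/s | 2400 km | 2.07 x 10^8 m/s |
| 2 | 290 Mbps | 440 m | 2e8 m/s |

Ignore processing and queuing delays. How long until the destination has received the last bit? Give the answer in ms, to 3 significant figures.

11.6 ms

L = 1014 × 8 = 8112 bits.
Transmission delays (L/R per hop): 0.00445714, 0.0279724 ms; sum = 0.0324296 ms.
Propagation delays (d/s per hop): 11.5942, 0.0022 ms; sum = 11.5964 ms.
End-to-end = 11.6 ms.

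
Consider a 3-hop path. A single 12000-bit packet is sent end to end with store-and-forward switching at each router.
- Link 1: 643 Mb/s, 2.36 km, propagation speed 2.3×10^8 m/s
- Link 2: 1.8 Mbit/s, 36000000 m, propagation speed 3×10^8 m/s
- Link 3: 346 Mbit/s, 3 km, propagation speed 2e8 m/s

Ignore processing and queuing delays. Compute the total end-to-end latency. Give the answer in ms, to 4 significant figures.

126.7 ms

Transmission delays (L/R per hop): 0.0186625, 6.66667, 0.0346821 ms; sum = 6.72001 ms.
Propagation delays (d/s per hop): 0.0102609, 120, 0.015 ms; sum = 120.025 ms.
End-to-end = 126.7 ms.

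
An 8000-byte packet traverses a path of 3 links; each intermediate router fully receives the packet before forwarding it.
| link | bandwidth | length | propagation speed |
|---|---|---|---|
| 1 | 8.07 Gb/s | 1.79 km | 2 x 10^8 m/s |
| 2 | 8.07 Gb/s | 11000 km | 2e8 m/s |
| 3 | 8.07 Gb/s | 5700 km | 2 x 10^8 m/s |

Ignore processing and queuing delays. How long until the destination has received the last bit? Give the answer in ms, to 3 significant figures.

83.5 ms

L = 8000 × 8 = 64000 bits.
Transmission delay per hop = L/R = 64000/8070000000 = 0.00793061 ms; 3 hops → 0.0237918 ms.
Propagation delays (d/s per hop): 0.00895, 55, 28.5 ms; sum = 83.509 ms.
End-to-end = 83.5 ms.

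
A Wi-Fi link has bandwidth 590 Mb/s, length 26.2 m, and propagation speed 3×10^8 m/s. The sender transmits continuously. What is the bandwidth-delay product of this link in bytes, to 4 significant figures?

Propagation delay = 26.2 / 300000000 = 8.73333e-08 s.
BDP = R × t_prop = 590000000 × 8.73333e-08 = 51.5267 bits.
In bytes: 51.5267/8 = 6.441 bytes.

6.441 bytes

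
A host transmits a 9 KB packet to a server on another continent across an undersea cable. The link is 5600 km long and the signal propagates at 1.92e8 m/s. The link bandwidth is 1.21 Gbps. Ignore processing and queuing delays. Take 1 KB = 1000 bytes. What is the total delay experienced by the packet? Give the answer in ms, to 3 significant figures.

L = 72000 bits.
Transmission delay = L/R = 72000 / 1210000000 = 0.0595041 ms.
Propagation delay = d/s = 5600000 m / 192000000 m/s = 29.1667 ms.
Total = 29.2 ms.

29.2 ms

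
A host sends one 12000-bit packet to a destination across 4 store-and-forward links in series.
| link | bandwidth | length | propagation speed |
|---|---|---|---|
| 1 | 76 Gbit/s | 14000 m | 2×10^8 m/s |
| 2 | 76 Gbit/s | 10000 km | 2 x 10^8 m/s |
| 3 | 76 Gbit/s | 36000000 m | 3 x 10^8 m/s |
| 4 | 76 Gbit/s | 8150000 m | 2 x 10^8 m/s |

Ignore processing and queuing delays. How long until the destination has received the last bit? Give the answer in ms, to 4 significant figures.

Transmission delay per hop = L/R = 12000/76000000000 = 0.000157895 ms; 4 hops → 0.000631579 ms.
Propagation delays (d/s per hop): 0.07, 50, 120, 40.75 ms; sum = 210.82 ms.
End-to-end = 210.8 ms.

210.8 ms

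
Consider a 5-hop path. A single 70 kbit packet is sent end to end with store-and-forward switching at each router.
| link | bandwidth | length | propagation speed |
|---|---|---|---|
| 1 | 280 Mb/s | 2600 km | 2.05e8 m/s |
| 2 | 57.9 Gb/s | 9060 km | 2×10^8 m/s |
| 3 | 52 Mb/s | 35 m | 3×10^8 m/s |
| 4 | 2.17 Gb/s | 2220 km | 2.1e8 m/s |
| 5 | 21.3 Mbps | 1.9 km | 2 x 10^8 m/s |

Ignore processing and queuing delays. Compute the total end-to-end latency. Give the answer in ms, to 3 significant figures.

73.5 ms

L = 70000 bits.
Transmission delays (L/R per hop): 0.25, 0.00120898, 1.34615, 0.0322581, 3.28638 ms; sum = 4.91601 ms.
Propagation delays (d/s per hop): 12.6829, 45.3, 0.000116667, 10.5714, 0.0095 ms; sum = 68.564 ms.
End-to-end = 73.5 ms.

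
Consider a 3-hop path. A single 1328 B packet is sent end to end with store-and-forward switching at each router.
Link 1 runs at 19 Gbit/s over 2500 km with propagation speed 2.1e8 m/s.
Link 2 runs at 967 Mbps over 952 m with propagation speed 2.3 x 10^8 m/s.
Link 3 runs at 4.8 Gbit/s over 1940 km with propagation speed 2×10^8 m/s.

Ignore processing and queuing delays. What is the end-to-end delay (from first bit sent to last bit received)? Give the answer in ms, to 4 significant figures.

21.62 ms

L = 1328 × 8 = 10624 bits.
Transmission delays (L/R per hop): 0.000559158, 0.0109866, 0.00221333 ms; sum = 0.013759 ms.
Propagation delays (d/s per hop): 11.9048, 0.00413913, 9.7 ms; sum = 21.6089 ms.
End-to-end = 21.62 ms.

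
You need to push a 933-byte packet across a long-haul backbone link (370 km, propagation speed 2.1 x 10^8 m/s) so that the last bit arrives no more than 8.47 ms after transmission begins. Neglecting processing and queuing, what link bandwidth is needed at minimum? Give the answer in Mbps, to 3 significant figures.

L = 7464 bits.
Propagation delay = 370000 / 210000000 = 1.7619 ms.
Transmission budget = 8.47 − 1.7619 = 6.7081 ms.
R ≥ L / t_tx = 7464 bits / 0.0067081 s = 1.11 Mbps.

1.11 Mbps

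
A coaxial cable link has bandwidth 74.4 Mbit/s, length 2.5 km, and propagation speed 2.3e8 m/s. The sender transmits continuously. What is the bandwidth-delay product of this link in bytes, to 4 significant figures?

Propagation delay = 2500 / 2.3e+08 = 1.08696e-05 s.
BDP = R × t_prop = 74400000 × 1.08696e-05 = 808.696 bits.
In bytes: 808.696/8 = 101.1 bytes.

101.1 bytes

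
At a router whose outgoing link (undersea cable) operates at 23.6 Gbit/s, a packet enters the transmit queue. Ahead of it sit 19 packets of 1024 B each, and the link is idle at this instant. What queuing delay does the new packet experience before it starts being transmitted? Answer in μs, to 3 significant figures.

6.60 μs

Each queued packet: L/R = 8192/23600000000 = 0.347119 μs.
19 queued → 6.59525 μs.
Queuing delay = 6.60 μs.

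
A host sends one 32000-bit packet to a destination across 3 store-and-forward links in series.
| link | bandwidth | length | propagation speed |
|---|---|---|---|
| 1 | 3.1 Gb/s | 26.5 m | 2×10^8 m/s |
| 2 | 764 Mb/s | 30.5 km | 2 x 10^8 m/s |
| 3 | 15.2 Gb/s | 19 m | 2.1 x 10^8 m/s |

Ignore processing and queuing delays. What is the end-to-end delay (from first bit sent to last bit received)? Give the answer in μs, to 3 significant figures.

207 μs

Transmission delays (L/R per hop): 10.3226, 41.8848, 2.10526 μs; sum = 54.3127 μs.
Propagation delays (d/s per hop): 0.1325, 152.5, 0.0904762 μs; sum = 152.723 μs.
End-to-end = 207 μs.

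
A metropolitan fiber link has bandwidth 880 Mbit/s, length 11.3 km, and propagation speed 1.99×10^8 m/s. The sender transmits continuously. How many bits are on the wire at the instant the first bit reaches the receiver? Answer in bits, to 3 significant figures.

Propagation delay = 11300 / 199000000 = 5.67839e-05 s.
BDP = R × t_prop = 880000000 × 5.67839e-05 = 49969.8 bits.

50000 bits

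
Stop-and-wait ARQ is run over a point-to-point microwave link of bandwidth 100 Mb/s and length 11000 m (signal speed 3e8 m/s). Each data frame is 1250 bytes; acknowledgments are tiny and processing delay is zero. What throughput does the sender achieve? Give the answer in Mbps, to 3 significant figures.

57.7 Mbps

t_tx = L/R = 10000/100000000 = 0.0001 s.
t_prop = 11000/300000000 = 3.66667e-05 s; RTT = 7.33333e-05 s.
Cycle = t_tx + RTT = 0.000173333 s.
Throughput = L / cycle = 10000 / 0.000173333 = 57.7 Mbps.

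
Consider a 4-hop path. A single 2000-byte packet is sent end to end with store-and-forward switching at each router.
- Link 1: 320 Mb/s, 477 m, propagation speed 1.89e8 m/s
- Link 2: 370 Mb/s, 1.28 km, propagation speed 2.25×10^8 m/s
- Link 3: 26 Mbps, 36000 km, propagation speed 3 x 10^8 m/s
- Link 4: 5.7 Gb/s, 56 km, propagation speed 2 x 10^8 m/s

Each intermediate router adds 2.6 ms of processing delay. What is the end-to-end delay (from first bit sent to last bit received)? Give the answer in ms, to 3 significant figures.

L = 2000 × 8 = 16000 bits.
Transmission delays (L/R per hop): 0.05, 0.0432432, 0.615385, 0.00280702 ms; sum = 0.711435 ms.
Propagation delays (d/s per hop): 0.00252381, 0.00568889, 120, 0.28 ms; sum = 120.288 ms.
Processing at 3 router(s): 3 × 2.6 ms = 7.8 ms.
End-to-end = 129 ms.

129 ms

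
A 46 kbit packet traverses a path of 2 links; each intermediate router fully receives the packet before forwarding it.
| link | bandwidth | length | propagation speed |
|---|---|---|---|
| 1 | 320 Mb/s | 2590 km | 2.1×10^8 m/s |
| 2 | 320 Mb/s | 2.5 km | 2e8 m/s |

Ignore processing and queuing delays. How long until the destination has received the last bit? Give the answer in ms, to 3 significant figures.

L = 46000 bits.
Transmission delay per hop = L/R = 46000/320000000 = 0.14375 ms; 2 hops → 0.2875 ms.
Propagation delays (d/s per hop): 12.3333, 0.0125 ms; sum = 12.3458 ms.
End-to-end = 12.6 ms.

12.6 ms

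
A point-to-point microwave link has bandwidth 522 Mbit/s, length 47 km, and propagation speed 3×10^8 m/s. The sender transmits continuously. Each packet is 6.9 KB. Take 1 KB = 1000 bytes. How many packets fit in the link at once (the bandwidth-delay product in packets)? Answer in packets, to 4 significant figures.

1.482 packets

Propagation delay = 47000 / 300000000 = 0.000156667 s.
BDP = R × t_prop = 522000000 × 0.000156667 = 81780 bits.
In packets of 55200 bits: 1.482 packets.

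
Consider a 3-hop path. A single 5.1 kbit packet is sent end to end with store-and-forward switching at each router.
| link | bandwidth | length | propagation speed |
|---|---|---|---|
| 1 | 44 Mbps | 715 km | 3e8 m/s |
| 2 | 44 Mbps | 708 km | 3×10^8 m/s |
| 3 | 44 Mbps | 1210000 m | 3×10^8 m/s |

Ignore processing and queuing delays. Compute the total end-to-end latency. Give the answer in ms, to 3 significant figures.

L = 5100 bits.
Transmission delay per hop = L/R = 5100/44000000 = 0.115909 ms; 3 hops → 0.347727 ms.
Propagation delays (d/s per hop): 2.38333, 2.36, 4.03333 ms; sum = 8.77667 ms.
End-to-end = 9.12 ms.

9.12 ms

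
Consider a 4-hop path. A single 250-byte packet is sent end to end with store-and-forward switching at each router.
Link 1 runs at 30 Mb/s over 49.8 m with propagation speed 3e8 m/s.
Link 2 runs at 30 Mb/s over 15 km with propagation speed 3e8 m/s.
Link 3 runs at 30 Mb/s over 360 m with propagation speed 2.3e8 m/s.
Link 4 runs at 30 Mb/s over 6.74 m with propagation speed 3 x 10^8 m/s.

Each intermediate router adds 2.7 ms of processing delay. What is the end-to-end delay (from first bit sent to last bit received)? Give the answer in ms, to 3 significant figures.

8.42 ms

L = 250 × 8 = 2000 bits.
Transmission delay per hop = L/R = 2000/30000000 = 0.0666667 ms; 4 hops → 0.266667 ms.
Propagation delays (d/s per hop): 0.000166, 0.05, 0.00156522, 2.24667e-05 ms; sum = 0.0517537 ms.
Processing at 3 router(s): 3 × 2.7 ms = 8.1 ms.
End-to-end = 8.42 ms.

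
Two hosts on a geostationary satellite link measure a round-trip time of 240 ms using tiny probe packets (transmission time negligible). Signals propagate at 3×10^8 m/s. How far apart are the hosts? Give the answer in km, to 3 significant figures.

36000 km

One-way propagation = RTT/2 = 120 ms.
d = s × t = 300000000 × 0.12 = 36000 km.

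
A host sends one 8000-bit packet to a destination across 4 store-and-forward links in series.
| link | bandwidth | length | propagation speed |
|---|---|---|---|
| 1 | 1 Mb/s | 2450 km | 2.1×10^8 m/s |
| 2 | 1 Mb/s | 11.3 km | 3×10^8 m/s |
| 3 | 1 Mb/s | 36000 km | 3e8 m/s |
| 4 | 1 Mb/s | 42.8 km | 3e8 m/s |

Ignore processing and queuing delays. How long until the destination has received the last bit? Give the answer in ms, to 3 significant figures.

Transmission delay per hop = L/R = 8000/1000000 = 8 ms; 4 hops → 32 ms.
Propagation delays (d/s per hop): 11.6667, 0.0376667, 120, 0.142667 ms; sum = 131.847 ms.
End-to-end = 164 ms.

164 ms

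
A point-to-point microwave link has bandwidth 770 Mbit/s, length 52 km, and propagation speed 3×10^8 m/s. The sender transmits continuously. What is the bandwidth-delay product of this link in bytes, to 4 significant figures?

16680 bytes

Propagation delay = 52000 / 300000000 = 0.000173333 s.
BDP = R × t_prop = 770000000 × 0.000173333 = 133467 bits.
In bytes: 133467/8 = 16680 bytes.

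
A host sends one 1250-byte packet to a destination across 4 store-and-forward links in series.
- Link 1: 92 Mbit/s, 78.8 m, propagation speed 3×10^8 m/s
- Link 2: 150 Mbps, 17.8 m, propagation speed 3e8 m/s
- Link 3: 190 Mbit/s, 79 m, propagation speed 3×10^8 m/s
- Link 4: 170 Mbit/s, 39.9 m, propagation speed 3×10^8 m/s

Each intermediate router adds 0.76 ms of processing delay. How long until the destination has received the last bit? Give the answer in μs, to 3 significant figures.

L = 1250 × 8 = 10000 bits.
Transmission delays (L/R per hop): 108.696, 66.6667, 52.6316, 58.8235 μs; sum = 286.817 μs.
Propagation delays (d/s per hop): 0.262667, 0.0593333, 0.263333, 0.133 μs; sum = 0.718333 μs.
Processing at 3 router(s): 3 × 0.76 ms = 2280 μs.
End-to-end = 2570 μs.

2570 μs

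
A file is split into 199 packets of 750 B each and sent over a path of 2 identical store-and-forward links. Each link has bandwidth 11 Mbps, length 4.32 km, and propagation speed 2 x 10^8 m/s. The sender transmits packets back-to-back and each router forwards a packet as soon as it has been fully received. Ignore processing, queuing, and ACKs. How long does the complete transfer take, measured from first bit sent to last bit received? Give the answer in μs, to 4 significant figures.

Per-hop transmission t_tx = L/R = 6000/11000000 = 545.455 μs.
Per-hop propagation t_prop = 4320/200000000 = 21.6 μs.
Pipeline fill: first packet needs 2·t_tx to clear all hops; remaining 198 packets each add one t_tx.
Total = (2+199-1)·t_tx + 2·t_prop = 200·545.455 + 2·21.6 = 109100 μs.

109100 μs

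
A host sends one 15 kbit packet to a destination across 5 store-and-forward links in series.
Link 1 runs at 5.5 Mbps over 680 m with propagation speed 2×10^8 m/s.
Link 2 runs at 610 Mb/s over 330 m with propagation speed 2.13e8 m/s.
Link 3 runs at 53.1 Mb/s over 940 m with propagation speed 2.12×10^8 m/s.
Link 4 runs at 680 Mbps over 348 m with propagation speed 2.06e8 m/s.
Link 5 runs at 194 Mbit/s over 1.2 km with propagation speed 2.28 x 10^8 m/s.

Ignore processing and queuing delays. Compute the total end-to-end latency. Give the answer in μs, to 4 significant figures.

3150 μs

L = 15000 bits.
Transmission delays (L/R per hop): 2727.27, 24.5902, 282.486, 22.0588, 77.3196 μs; sum = 3133.73 μs.
Propagation delays (d/s per hop): 3.4, 1.5493, 4.43396, 1.68932, 5.26316 μs; sum = 16.3357 μs.
End-to-end = 3150 μs.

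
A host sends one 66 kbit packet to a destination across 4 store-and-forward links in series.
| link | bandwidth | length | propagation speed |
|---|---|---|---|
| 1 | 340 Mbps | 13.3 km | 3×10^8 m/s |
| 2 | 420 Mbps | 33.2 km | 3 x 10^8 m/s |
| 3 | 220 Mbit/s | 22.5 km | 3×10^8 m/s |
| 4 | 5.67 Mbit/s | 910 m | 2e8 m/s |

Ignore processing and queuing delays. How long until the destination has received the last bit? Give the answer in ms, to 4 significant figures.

12.53 ms

L = 66000 bits.
Transmission delays (L/R per hop): 0.194118, 0.157143, 0.3, 11.6402 ms; sum = 12.2915 ms.
Propagation delays (d/s per hop): 0.0443333, 0.110667, 0.075, 0.00455 ms; sum = 0.23455 ms.
End-to-end = 12.53 ms.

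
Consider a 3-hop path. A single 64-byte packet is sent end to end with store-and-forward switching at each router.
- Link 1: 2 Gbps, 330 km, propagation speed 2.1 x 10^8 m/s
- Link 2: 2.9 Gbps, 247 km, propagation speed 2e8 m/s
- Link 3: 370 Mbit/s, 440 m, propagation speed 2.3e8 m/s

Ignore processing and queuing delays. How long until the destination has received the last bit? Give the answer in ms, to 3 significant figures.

2.81 ms

L = 64 × 8 = 512 bits.
Transmission delays (L/R per hop): 0.000256, 0.000176552, 0.00138378 ms; sum = 0.00181634 ms.
Propagation delays (d/s per hop): 1.57143, 1.235, 0.00191304 ms; sum = 2.80834 ms.
End-to-end = 2.81 ms.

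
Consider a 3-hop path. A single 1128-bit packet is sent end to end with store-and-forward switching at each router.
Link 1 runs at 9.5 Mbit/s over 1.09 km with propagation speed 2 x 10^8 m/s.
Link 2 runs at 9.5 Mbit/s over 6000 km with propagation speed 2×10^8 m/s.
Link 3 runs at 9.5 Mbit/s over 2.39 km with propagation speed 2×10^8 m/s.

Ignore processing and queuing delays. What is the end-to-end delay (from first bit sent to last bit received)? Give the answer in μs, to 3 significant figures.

30400 μs

Transmission delay per hop = L/R = 1128/9500000 = 118.737 μs; 3 hops → 356.211 μs.
Propagation delays (d/s per hop): 5.45, 30000, 11.95 μs; sum = 30017.4 μs.
End-to-end = 30400 μs.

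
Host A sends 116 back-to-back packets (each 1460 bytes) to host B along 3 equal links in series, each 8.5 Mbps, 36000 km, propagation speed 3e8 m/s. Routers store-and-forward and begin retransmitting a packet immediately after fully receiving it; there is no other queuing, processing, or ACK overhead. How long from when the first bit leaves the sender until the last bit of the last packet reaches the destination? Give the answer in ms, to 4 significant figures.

Per-hop transmission t_tx = L/R = 11680/8500000 = 1.37412 ms.
Per-hop propagation t_prop = 36000000/300000000 = 120 ms.
Pipeline fill: first packet needs 3·t_tx to clear all hops; remaining 115 packets each add one t_tx.
Total = (3+116-1)·t_tx + 3·t_prop = 118·1.37412 + 3·120 = 522.1 ms.

522.1 ms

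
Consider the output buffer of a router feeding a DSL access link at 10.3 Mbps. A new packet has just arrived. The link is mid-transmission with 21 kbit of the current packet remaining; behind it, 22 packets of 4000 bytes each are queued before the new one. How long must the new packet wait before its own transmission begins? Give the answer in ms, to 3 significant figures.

Each queued packet: L/R = 32000/10300000 = 3.1068 ms.
22 queued → 68.3495 ms.
Plus remaining 21000 bits of current packet: 2.03883 ms.
Queuing delay = 70.4 ms.

70.4 ms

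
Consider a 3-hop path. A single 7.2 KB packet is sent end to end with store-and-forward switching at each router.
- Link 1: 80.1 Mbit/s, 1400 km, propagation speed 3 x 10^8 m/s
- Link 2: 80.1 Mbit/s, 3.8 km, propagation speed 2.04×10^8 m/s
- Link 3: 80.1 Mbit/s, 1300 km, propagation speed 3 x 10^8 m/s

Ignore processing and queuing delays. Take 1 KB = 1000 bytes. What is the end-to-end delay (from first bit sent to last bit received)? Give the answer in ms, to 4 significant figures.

L = 57600 bits.
Transmission delay per hop = L/R = 57600/80100000 = 0.719101 ms; 3 hops → 2.1573 ms.
Propagation delays (d/s per hop): 4.66667, 0.0186275, 4.33333 ms; sum = 9.01863 ms.
End-to-end = 11.18 ms.

11.18 ms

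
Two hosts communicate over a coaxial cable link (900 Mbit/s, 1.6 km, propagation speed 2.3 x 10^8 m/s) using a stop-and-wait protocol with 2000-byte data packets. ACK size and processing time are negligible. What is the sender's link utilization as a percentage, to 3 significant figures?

56.1 %

t_tx = L/R = 16000/900000000 = 1.77778e-05 s.
t_prop = 1600/2.3e+08 = 6.95652e-06 s; RTT = 1.3913e-05 s.
Cycle = t_tx + RTT = 3.16908e-05 s.
Utilization = t_tx / cycle = 1.77778e-05/3.16908e-05 = 56.1 %.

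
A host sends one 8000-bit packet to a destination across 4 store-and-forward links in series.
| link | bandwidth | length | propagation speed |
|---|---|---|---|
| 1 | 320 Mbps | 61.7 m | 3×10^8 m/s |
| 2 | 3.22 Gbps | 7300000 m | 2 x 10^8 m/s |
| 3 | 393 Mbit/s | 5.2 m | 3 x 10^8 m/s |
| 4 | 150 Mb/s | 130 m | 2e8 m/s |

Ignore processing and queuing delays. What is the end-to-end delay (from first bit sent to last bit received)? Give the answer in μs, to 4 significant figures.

36600 μs

Transmission delays (L/R per hop): 25, 2.48447, 20.3562, 53.3333 μs; sum = 101.174 μs.
Propagation delays (d/s per hop): 0.205667, 36500, 0.0173333, 0.65 μs; sum = 36500.9 μs.
End-to-end = 36600 μs.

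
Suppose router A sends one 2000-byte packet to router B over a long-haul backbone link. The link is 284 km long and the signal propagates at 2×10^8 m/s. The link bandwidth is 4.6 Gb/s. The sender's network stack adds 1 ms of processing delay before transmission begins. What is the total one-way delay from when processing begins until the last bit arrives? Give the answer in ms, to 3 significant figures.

L = 2000 × 8 = 16000 bits.
Transmission delay = L/R = 16000 / 4600000000 = 0.00347826 ms.
Propagation delay = d/s = 284000 m / 200000000 m/s = 1.42 ms.
Plus processing delay 1 ms = 1 ms.
Total = 2.42 ms.

2.42 ms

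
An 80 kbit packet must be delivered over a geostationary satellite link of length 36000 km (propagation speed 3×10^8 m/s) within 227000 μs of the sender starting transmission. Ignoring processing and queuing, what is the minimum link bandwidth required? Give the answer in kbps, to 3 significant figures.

748 kbps

Propagation delay = 36000000 / 300000000 = 120000 μs.
Transmission budget = 227000 − 120000 = 107000 μs.
R ≥ L / t_tx = 80000 bits / 0.107 s = 748 kbps.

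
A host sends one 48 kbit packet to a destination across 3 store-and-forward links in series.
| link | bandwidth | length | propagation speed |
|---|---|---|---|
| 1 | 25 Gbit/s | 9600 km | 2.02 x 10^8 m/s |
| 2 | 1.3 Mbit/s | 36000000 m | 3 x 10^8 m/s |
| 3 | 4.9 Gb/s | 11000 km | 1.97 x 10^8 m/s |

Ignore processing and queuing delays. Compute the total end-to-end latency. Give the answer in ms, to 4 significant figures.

260.3 ms

L = 48000 bits.
Transmission delays (L/R per hop): 0.00192, 36.9231, 0.00979592 ms; sum = 36.9348 ms.
Propagation delays (d/s per hop): 47.5248, 120, 55.8376 ms; sum = 223.362 ms.
End-to-end = 260.3 ms.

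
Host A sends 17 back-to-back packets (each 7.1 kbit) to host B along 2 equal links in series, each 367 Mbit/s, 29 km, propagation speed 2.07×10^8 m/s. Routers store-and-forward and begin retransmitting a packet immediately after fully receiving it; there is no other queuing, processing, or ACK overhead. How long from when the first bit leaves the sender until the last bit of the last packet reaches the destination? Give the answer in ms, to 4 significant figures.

0.6284 ms

Per-hop transmission t_tx = L/R = 7100/367000000 = 0.019346 ms.
Per-hop propagation t_prop = 29000/2.07e+08 = 0.140097 ms.
Pipeline fill: first packet needs 2·t_tx to clear all hops; remaining 16 packets each add one t_tx.
Total = (2+17-1)·t_tx + 2·t_prop = 18·0.019346 + 2·0.140097 = 0.6284 ms.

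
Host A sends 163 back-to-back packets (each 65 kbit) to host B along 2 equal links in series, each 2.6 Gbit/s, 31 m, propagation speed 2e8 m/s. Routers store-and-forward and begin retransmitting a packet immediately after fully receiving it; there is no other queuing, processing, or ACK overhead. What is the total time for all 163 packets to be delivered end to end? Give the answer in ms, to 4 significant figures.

Per-hop transmission t_tx = L/R = 65000/2600000000 = 0.025 ms.
Per-hop propagation t_prop = 31/200000000 = 0.000155 ms.
Pipeline fill: first packet needs 2·t_tx to clear all hops; remaining 162 packets each add one t_tx.
Total = (2+163-1)·t_tx + 2·t_prop = 164·0.025 + 2·0.000155 = 4.100 ms.

4.100 ms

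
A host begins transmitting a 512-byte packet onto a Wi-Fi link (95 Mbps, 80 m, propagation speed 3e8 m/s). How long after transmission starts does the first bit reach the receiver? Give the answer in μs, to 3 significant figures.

First bit experiences only propagation delay: d/s = 80/300000000 = 0.267 μs.

0.267 μs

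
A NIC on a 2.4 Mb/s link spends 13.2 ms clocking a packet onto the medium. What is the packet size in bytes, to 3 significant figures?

3960 bytes

L = R × t_tx = 2400000 b/s × 0.0132 s = 31680 bits.
In bytes: 31680 / 8 = 3960 bytes.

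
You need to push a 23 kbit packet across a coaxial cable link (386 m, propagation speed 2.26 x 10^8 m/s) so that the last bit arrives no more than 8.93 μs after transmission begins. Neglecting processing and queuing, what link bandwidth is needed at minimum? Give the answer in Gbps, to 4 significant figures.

Propagation delay = 386 / 2.26e+08 = 1.70796 μs.
Transmission budget = 8.93 − 1.70796 = 7.22204 μs.
R ≥ L / t_tx = 23000 bits / 7.22204e-06 s = 3.185 Gbps.

3.185 Gbps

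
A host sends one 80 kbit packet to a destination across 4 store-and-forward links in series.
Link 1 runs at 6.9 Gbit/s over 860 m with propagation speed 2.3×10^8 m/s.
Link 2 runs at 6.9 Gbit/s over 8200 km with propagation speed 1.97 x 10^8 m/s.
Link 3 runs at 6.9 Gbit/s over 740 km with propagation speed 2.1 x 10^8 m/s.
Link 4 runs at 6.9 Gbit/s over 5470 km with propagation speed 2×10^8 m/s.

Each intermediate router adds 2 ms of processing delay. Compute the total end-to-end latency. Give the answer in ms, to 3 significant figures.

78.5 ms

L = 80000 bits.
Transmission delay per hop = L/R = 80000/6900000000 = 0.0115942 ms; 4 hops → 0.0463768 ms.
Propagation delays (d/s per hop): 0.00373913, 41.6244, 3.52381, 27.35 ms; sum = 72.5019 ms.
Processing at 3 router(s): 3 × 2 ms = 6 ms.
End-to-end = 78.5 ms.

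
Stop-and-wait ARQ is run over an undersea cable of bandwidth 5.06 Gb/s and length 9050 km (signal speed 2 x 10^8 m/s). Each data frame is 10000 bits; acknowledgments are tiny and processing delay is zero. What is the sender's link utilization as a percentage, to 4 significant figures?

t_tx = L/R = 10000/5060000000 = 1.97628e-06 s.
t_prop = 9050000/200000000 = 0.04525 s; RTT = 0.0905 s.
Cycle = t_tx + RTT = 0.090502 s.
Utilization = t_tx / cycle = 1.97628e-06/0.090502 = 0.002184 %.

0.002184 %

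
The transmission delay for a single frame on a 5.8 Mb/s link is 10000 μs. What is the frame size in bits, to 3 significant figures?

L = R × t_tx = 5800000 b/s × 0.01 s = 58000 bits.

58000 bits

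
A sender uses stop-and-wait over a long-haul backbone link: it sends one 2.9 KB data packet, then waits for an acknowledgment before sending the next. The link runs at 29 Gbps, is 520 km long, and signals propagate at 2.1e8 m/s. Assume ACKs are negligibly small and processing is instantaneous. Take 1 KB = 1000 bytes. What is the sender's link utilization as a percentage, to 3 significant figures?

0.0162 %

t_tx = L/R = 23200/29000000000 = 8e-07 s.
t_prop = 520000/210000000 = 0.00247619 s; RTT = 0.00495238 s.
Cycle = t_tx + RTT = 0.00495318 s.
Utilization = t_tx / cycle = 8e-07/0.00495318 = 0.0162 %.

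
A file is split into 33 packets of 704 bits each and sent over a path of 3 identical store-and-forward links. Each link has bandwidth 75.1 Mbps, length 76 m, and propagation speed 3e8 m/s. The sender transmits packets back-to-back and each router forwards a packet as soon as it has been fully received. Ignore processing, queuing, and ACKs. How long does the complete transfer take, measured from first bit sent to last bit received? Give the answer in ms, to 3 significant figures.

0.329 ms

Per-hop transmission t_tx = L/R = 704/75100000 = 0.00937417 ms.
Per-hop propagation t_prop = 76/300000000 = 0.000253333 ms.
Pipeline fill: first packet needs 3·t_tx to clear all hops; remaining 32 packets each add one t_tx.
Total = (3+33-1)·t_tx + 3·t_prop = 35·0.00937417 + 3·0.000253333 = 0.329 ms.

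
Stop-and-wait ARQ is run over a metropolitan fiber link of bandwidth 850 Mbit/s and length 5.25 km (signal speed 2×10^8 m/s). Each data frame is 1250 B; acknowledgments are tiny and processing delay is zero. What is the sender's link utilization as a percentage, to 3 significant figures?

18.3 %

t_tx = L/R = 10000/850000000 = 1.17647e-05 s.
t_prop = 5250/200000000 = 2.625e-05 s; RTT = 5.25e-05 s.
Cycle = t_tx + RTT = 6.42647e-05 s.
Utilization = t_tx / cycle = 1.17647e-05/6.42647e-05 = 18.3 %.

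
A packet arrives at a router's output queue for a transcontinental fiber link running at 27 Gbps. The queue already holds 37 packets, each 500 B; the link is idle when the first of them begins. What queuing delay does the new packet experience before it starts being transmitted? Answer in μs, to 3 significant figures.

Each queued packet: L/R = 4000/27000000000 = 0.148148 μs.
37 queued → 5.48148 μs.
Queuing delay = 5.48 μs.

5.48 μs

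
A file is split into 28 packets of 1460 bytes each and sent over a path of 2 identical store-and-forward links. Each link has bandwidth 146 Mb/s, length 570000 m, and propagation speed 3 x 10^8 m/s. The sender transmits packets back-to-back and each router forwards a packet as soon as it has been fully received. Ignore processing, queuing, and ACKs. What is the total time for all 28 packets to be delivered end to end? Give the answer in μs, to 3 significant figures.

Per-hop transmission t_tx = L/R = 11680/146000000 = 80 μs.
Per-hop propagation t_prop = 570000/300000000 = 1900 μs.
Pipeline fill: first packet needs 2·t_tx to clear all hops; remaining 27 packets each add one t_tx.
Total = (2+28-1)·t_tx + 2·t_prop = 29·80 + 2·1900 = 6120 μs.

6120 μs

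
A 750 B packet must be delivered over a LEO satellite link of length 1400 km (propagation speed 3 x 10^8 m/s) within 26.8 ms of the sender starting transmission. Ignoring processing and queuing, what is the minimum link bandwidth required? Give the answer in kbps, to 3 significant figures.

271 kbps

L = 6000 bits.
Propagation delay = 1400000 / 300000000 = 4.66667 ms.
Transmission budget = 26.8 − 4.66667 = 22.1333 ms.
R ≥ L / t_tx = 6000 bits / 0.0221333 s = 271 kbps.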